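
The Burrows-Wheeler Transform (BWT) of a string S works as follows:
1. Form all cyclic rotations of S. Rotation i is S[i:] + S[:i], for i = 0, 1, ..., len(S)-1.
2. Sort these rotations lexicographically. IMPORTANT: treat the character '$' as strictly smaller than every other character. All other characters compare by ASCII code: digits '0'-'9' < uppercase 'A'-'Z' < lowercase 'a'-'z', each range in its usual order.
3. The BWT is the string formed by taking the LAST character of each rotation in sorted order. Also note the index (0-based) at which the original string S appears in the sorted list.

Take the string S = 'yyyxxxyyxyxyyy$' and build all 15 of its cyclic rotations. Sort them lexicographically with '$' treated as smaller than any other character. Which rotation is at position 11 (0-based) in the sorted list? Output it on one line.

All 15 rotations (rotation i = S[i:]+S[:i]):
  rot[0] = yyyxxxyyxyxyyy$
  rot[1] = yyxxxyyxyxyyy$y
  rot[2] = yxxxyyxyxyyy$yy
  rot[3] = xxxyyxyxyyy$yyy
  rot[4] = xxyyxyxyyy$yyyx
  rot[5] = xyyxyxyyy$yyyxx
  rot[6] = yyxyxyyy$yyyxxx
  rot[7] = yxyxyyy$yyyxxxy
  rot[8] = xyxyyy$yyyxxxyy
  rot[9] = yxyyy$yyyxxxyyx
  rot[10] = xyyy$yyyxxxyyxy
  rot[11] = yyy$yyyxxxyyxyx
  rot[12] = yy$yyyxxxyyxyxy
  rot[13] = y$yyyxxxyyxyxyy
  rot[14] = $yyyxxxyyxyxyyy
Sorted (with $ < everything):
  sorted[0] = $yyyxxxyyxyxyyy
  sorted[1] = xxxyyxyxyyy$yyy
  sorted[2] = xxyyxyxyyy$yyyx
  sorted[3] = xyxyyy$yyyxxxyy
  sorted[4] = xyyxyxyyy$yyyxx
  sorted[5] = xyyy$yyyxxxyyxy
  sorted[6] = y$yyyxxxyyxyxyy
  sorted[7] = yxxxyyxyxyyy$yy
  sorted[8] = yxyxyyy$yyyxxxy
  sorted[9] = yxyyy$yyyxxxyyx
  sorted[10] = yy$yyyxxxyyxyxy
  sorted[11] = yyxxxyyxyxyyy$y
  sorted[12] = yyxyxyyy$yyyxxx
  sorted[13] = yyy$yyyxxxyyxyx
  sorted[14] = yyyxxxyyxyxyyy$
sorted[11] = yyxxxyyxyxyyy$y

Answer: yyxxxyyxyxyyy$y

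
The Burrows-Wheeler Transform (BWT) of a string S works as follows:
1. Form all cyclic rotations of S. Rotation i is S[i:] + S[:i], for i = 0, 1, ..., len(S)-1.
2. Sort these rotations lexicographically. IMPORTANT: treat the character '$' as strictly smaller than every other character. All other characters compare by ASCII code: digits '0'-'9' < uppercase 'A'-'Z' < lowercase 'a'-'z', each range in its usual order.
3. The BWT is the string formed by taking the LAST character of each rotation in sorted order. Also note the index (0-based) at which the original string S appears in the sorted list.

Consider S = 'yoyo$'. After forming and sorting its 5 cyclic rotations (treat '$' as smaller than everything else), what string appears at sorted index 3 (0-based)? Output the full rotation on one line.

Answer: yo$yo

Derivation:
All 5 rotations (rotation i = S[i:]+S[:i]):
  rot[0] = yoyo$
  rot[1] = oyo$y
  rot[2] = yo$yo
  rot[3] = o$yoy
  rot[4] = $yoyo
Sorted (with $ < everything):
  sorted[0] = $yoyo
  sorted[1] = o$yoy
  sorted[2] = oyo$y
  sorted[3] = yo$yo
  sorted[4] = yoyo$
sorted[3] = yo$yo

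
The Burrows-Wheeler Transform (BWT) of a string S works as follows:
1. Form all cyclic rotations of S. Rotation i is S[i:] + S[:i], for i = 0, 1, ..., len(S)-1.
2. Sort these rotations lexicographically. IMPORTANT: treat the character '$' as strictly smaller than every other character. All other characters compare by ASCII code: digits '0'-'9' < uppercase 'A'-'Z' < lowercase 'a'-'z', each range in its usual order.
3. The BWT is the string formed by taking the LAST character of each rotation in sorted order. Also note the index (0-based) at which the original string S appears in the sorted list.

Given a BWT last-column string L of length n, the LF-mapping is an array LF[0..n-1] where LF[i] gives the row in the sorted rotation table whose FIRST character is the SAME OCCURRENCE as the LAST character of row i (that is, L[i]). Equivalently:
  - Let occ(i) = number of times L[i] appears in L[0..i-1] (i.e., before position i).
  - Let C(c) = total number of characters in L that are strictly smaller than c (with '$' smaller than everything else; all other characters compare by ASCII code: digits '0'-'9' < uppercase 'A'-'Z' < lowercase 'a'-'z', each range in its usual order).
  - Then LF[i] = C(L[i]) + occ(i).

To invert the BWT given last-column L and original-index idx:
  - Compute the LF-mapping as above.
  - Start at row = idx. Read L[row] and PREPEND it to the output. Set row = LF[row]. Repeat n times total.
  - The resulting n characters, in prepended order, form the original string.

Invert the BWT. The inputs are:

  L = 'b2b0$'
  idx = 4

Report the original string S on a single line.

LF mapping: 3 2 4 1 0
Walk LF starting at row 4, prepending L[row]:
  step 1: row=4, L[4]='$', prepend. Next row=LF[4]=0
  step 2: row=0, L[0]='b', prepend. Next row=LF[0]=3
  step 3: row=3, L[3]='0', prepend. Next row=LF[3]=1
  step 4: row=1, L[1]='2', prepend. Next row=LF[1]=2
  step 5: row=2, L[2]='b', prepend. Next row=LF[2]=4
Reversed output: b20b$

Answer: b20b$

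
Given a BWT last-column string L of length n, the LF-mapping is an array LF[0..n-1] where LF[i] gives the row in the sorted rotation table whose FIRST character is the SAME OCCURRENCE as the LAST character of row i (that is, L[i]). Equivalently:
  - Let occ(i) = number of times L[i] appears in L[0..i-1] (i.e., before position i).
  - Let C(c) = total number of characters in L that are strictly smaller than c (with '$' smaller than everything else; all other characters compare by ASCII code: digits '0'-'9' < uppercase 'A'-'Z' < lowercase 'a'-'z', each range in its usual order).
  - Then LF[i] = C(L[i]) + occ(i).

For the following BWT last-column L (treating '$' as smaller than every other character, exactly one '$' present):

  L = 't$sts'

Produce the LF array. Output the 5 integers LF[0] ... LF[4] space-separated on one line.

Char counts: '$':1, 's':2, 't':2
C (first-col start): C('$')=0, C('s')=1, C('t')=3
L[0]='t': occ=0, LF[0]=C('t')+0=3+0=3
L[1]='$': occ=0, LF[1]=C('$')+0=0+0=0
L[2]='s': occ=0, LF[2]=C('s')+0=1+0=1
L[3]='t': occ=1, LF[3]=C('t')+1=3+1=4
L[4]='s': occ=1, LF[4]=C('s')+1=1+1=2

Answer: 3 0 1 4 2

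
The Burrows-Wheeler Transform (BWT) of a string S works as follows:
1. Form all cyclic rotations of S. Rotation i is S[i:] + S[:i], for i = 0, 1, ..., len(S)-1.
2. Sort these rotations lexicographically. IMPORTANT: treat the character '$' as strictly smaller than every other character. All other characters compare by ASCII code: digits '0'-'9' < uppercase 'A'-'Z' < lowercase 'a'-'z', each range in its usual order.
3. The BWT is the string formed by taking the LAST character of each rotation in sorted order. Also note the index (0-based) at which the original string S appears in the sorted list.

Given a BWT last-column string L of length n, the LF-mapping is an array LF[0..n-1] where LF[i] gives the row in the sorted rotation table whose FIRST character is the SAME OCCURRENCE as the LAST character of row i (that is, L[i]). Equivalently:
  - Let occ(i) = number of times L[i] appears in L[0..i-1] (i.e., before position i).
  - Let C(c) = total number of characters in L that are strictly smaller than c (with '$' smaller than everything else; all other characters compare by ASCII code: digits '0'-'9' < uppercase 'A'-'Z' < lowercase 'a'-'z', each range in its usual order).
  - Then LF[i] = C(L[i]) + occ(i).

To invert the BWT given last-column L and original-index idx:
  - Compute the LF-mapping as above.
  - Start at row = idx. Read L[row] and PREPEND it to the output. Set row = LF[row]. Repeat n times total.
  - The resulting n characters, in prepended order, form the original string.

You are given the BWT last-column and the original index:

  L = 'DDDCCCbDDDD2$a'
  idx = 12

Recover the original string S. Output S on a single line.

Answer: abD2DDDDDCCCD$

Derivation:
LF mapping: 5 6 7 2 3 4 13 8 9 10 11 1 0 12
Walk LF starting at row 12, prepending L[row]:
  step 1: row=12, L[12]='$', prepend. Next row=LF[12]=0
  step 2: row=0, L[0]='D', prepend. Next row=LF[0]=5
  step 3: row=5, L[5]='C', prepend. Next row=LF[5]=4
  step 4: row=4, L[4]='C', prepend. Next row=LF[4]=3
  step 5: row=3, L[3]='C', prepend. Next row=LF[3]=2
  step 6: row=2, L[2]='D', prepend. Next row=LF[2]=7
  step 7: row=7, L[7]='D', prepend. Next row=LF[7]=8
  step 8: row=8, L[8]='D', prepend. Next row=LF[8]=9
  step 9: row=9, L[9]='D', prepend. Next row=LF[9]=10
  step 10: row=10, L[10]='D', prepend. Next row=LF[10]=11
  step 11: row=11, L[11]='2', prepend. Next row=LF[11]=1
  step 12: row=1, L[1]='D', prepend. Next row=LF[1]=6
  step 13: row=6, L[6]='b', prepend. Next row=LF[6]=13
  step 14: row=13, L[13]='a', prepend. Next row=LF[13]=12
Reversed output: abD2DDDDDCCCD$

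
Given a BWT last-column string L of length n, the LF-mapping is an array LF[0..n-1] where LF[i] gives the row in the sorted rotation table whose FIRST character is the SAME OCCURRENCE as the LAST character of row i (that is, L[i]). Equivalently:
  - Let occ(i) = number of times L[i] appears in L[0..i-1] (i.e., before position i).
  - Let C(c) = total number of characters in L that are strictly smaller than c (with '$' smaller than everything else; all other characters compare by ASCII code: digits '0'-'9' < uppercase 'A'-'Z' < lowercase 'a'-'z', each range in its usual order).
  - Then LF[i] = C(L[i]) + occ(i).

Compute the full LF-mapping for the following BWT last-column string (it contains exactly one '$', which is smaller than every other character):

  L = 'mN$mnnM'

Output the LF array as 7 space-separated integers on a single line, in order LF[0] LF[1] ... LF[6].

Char counts: '$':1, 'M':1, 'N':1, 'm':2, 'n':2
C (first-col start): C('$')=0, C('M')=1, C('N')=2, C('m')=3, C('n')=5
L[0]='m': occ=0, LF[0]=C('m')+0=3+0=3
L[1]='N': occ=0, LF[1]=C('N')+0=2+0=2
L[2]='$': occ=0, LF[2]=C('$')+0=0+0=0
L[3]='m': occ=1, LF[3]=C('m')+1=3+1=4
L[4]='n': occ=0, LF[4]=C('n')+0=5+0=5
L[5]='n': occ=1, LF[5]=C('n')+1=5+1=6
L[6]='M': occ=0, LF[6]=C('M')+0=1+0=1

Answer: 3 2 0 4 5 6 1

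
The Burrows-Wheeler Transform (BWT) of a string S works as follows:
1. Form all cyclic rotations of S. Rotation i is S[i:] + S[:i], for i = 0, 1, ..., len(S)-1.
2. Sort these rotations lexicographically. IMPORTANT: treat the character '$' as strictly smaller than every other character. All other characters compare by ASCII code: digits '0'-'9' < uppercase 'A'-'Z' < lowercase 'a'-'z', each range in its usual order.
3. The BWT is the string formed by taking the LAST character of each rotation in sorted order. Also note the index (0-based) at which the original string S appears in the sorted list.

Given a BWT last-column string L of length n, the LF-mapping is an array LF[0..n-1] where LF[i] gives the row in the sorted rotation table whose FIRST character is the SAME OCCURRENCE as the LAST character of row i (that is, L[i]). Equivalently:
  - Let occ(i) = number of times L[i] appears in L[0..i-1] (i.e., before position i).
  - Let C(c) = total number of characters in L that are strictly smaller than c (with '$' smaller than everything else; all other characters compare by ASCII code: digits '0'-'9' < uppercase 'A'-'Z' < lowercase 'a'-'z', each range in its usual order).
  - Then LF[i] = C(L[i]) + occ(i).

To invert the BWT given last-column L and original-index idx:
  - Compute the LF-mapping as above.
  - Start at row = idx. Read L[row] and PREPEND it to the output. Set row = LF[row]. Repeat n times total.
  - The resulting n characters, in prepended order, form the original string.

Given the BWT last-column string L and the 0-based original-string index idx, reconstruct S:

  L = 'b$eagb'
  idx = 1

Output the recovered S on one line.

Answer: abgeb$

Derivation:
LF mapping: 2 0 4 1 5 3
Walk LF starting at row 1, prepending L[row]:
  step 1: row=1, L[1]='$', prepend. Next row=LF[1]=0
  step 2: row=0, L[0]='b', prepend. Next row=LF[0]=2
  step 3: row=2, L[2]='e', prepend. Next row=LF[2]=4
  step 4: row=4, L[4]='g', prepend. Next row=LF[4]=5
  step 5: row=5, L[5]='b', prepend. Next row=LF[5]=3
  step 6: row=3, L[3]='a', prepend. Next row=LF[3]=1
Reversed output: abgeb$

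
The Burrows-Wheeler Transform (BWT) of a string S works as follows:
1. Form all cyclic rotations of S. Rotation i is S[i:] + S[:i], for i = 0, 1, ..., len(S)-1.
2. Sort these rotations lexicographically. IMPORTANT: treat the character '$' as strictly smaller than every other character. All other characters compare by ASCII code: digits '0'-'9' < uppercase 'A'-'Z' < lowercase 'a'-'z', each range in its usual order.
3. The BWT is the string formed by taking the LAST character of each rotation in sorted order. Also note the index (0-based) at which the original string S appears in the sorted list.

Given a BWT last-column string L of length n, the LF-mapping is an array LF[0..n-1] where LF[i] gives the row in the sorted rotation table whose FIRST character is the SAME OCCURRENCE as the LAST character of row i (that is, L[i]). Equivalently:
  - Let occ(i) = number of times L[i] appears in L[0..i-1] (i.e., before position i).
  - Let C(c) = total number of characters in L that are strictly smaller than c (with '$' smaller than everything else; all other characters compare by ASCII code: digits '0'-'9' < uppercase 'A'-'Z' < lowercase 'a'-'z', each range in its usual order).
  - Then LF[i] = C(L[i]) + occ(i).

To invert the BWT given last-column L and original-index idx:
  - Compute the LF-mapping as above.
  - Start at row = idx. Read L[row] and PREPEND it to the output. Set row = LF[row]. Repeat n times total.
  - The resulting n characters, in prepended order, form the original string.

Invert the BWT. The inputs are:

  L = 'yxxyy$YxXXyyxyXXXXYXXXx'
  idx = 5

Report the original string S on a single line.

LF mapping: 17 12 13 18 19 0 10 14 1 2 20 21 15 22 3 4 5 6 11 7 8 9 16
Walk LF starting at row 5, prepending L[row]:
  step 1: row=5, L[5]='$', prepend. Next row=LF[5]=0
  step 2: row=0, L[0]='y', prepend. Next row=LF[0]=17
  step 3: row=17, L[17]='X', prepend. Next row=LF[17]=6
  step 4: row=6, L[6]='Y', prepend. Next row=LF[6]=10
  step 5: row=10, L[10]='y', prepend. Next row=LF[10]=20
  step 6: row=20, L[20]='X', prepend. Next row=LF[20]=8
  step 7: row=8, L[8]='X', prepend. Next row=LF[8]=1
  step 8: row=1, L[1]='x', prepend. Next row=LF[1]=12
  step 9: row=12, L[12]='x', prepend. Next row=LF[12]=15
  step 10: row=15, L[15]='X', prepend. Next row=LF[15]=4
  step 11: row=4, L[4]='y', prepend. Next row=LF[4]=19
  step 12: row=19, L[19]='X', prepend. Next row=LF[19]=7
  step 13: row=7, L[7]='x', prepend. Next row=LF[7]=14
  step 14: row=14, L[14]='X', prepend. Next row=LF[14]=3
  step 15: row=3, L[3]='y', prepend. Next row=LF[3]=18
  step 16: row=18, L[18]='Y', prepend. Next row=LF[18]=11
  step 17: row=11, L[11]='y', prepend. Next row=LF[11]=21
  step 18: row=21, L[21]='X', prepend. Next row=LF[21]=9
  step 19: row=9, L[9]='X', prepend. Next row=LF[9]=2
  step 20: row=2, L[2]='x', prepend. Next row=LF[2]=13
  step 21: row=13, L[13]='y', prepend. Next row=LF[13]=22
  step 22: row=22, L[22]='x', prepend. Next row=LF[22]=16
  step 23: row=16, L[16]='X', prepend. Next row=LF[16]=5
Reversed output: XxyxXXyYyXxXyXxxXXyYXy$

Answer: XxyxXXyYyXxXyXxxXXyYXy$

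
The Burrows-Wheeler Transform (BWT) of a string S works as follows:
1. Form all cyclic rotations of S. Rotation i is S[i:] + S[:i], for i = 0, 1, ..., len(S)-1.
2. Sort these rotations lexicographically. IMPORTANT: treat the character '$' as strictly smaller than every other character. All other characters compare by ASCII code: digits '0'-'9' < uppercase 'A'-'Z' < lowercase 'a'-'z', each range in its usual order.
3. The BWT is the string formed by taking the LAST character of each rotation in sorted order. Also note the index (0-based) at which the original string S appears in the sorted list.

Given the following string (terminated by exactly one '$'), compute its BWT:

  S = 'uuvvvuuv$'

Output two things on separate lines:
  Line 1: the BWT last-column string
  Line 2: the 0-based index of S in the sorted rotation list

Answer: vv$uuuvvu
2

Derivation:
All 9 rotations (rotation i = S[i:]+S[:i]):
  rot[0] = uuvvvuuv$
  rot[1] = uvvvuuv$u
  rot[2] = vvvuuv$uu
  rot[3] = vvuuv$uuv
  rot[4] = vuuv$uuvv
  rot[5] = uuv$uuvvv
  rot[6] = uv$uuvvvu
  rot[7] = v$uuvvvuu
  rot[8] = $uuvvvuuv
Sorted (with $ < everything):
  sorted[0] = $uuvvvuuv  (last char: 'v')
  sorted[1] = uuv$uuvvv  (last char: 'v')
  sorted[2] = uuvvvuuv$  (last char: '$')
  sorted[3] = uv$uuvvvu  (last char: 'u')
  sorted[4] = uvvvuuv$u  (last char: 'u')
  sorted[5] = v$uuvvvuu  (last char: 'u')
  sorted[6] = vuuv$uuvv  (last char: 'v')
  sorted[7] = vvuuv$uuv  (last char: 'v')
  sorted[8] = vvvuuv$uu  (last char: 'u')
Last column: vv$uuuvvu
Original string S is at sorted index 2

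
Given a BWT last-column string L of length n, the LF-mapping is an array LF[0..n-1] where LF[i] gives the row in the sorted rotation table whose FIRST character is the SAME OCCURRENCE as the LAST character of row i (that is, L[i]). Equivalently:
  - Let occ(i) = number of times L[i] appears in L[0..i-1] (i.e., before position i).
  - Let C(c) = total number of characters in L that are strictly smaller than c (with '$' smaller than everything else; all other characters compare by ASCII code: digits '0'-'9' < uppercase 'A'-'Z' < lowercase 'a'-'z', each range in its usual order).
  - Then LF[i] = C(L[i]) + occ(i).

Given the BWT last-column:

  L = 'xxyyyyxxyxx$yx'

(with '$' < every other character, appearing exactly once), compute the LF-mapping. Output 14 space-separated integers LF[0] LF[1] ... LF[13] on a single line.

Answer: 1 2 8 9 10 11 3 4 12 5 6 0 13 7

Derivation:
Char counts: '$':1, 'x':7, 'y':6
C (first-col start): C('$')=0, C('x')=1, C('y')=8
L[0]='x': occ=0, LF[0]=C('x')+0=1+0=1
L[1]='x': occ=1, LF[1]=C('x')+1=1+1=2
L[2]='y': occ=0, LF[2]=C('y')+0=8+0=8
L[3]='y': occ=1, LF[3]=C('y')+1=8+1=9
L[4]='y': occ=2, LF[4]=C('y')+2=8+2=10
L[5]='y': occ=3, LF[5]=C('y')+3=8+3=11
L[6]='x': occ=2, LF[6]=C('x')+2=1+2=3
L[7]='x': occ=3, LF[7]=C('x')+3=1+3=4
L[8]='y': occ=4, LF[8]=C('y')+4=8+4=12
L[9]='x': occ=4, LF[9]=C('x')+4=1+4=5
L[10]='x': occ=5, LF[10]=C('x')+5=1+5=6
L[11]='$': occ=0, LF[11]=C('$')+0=0+0=0
L[12]='y': occ=5, LF[12]=C('y')+5=8+5=13
L[13]='x': occ=6, LF[13]=C('x')+6=1+6=7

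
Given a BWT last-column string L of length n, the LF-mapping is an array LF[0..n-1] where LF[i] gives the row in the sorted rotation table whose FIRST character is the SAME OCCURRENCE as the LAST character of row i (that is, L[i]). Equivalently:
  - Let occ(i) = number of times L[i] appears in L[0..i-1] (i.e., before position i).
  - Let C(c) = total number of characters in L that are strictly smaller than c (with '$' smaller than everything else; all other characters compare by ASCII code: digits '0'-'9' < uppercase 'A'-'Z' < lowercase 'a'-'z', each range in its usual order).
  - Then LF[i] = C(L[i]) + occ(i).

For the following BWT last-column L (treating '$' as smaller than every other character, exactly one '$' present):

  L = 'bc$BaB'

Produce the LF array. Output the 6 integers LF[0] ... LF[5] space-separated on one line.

Char counts: '$':1, 'B':2, 'a':1, 'b':1, 'c':1
C (first-col start): C('$')=0, C('B')=1, C('a')=3, C('b')=4, C('c')=5
L[0]='b': occ=0, LF[0]=C('b')+0=4+0=4
L[1]='c': occ=0, LF[1]=C('c')+0=5+0=5
L[2]='$': occ=0, LF[2]=C('$')+0=0+0=0
L[3]='B': occ=0, LF[3]=C('B')+0=1+0=1
L[4]='a': occ=0, LF[4]=C('a')+0=3+0=3
L[5]='B': occ=1, LF[5]=C('B')+1=1+1=2

Answer: 4 5 0 1 3 2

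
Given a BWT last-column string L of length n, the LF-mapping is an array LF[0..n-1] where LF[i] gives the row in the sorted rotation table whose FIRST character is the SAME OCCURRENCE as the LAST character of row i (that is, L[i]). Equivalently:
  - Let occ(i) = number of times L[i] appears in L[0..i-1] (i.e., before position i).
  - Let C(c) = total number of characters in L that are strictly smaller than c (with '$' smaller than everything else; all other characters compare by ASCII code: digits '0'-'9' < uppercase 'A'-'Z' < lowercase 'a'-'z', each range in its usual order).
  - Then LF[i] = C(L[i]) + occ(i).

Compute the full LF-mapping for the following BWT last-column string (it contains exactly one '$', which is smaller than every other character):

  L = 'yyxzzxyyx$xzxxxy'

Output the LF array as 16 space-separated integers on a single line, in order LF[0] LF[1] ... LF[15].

Answer: 8 9 1 13 14 2 10 11 3 0 4 15 5 6 7 12

Derivation:
Char counts: '$':1, 'x':7, 'y':5, 'z':3
C (first-col start): C('$')=0, C('x')=1, C('y')=8, C('z')=13
L[0]='y': occ=0, LF[0]=C('y')+0=8+0=8
L[1]='y': occ=1, LF[1]=C('y')+1=8+1=9
L[2]='x': occ=0, LF[2]=C('x')+0=1+0=1
L[3]='z': occ=0, LF[3]=C('z')+0=13+0=13
L[4]='z': occ=1, LF[4]=C('z')+1=13+1=14
L[5]='x': occ=1, LF[5]=C('x')+1=1+1=2
L[6]='y': occ=2, LF[6]=C('y')+2=8+2=10
L[7]='y': occ=3, LF[7]=C('y')+3=8+3=11
L[8]='x': occ=2, LF[8]=C('x')+2=1+2=3
L[9]='$': occ=0, LF[9]=C('$')+0=0+0=0
L[10]='x': occ=3, LF[10]=C('x')+3=1+3=4
L[11]='z': occ=2, LF[11]=C('z')+2=13+2=15
L[12]='x': occ=4, LF[12]=C('x')+4=1+4=5
L[13]='x': occ=5, LF[13]=C('x')+5=1+5=6
L[14]='x': occ=6, LF[14]=C('x')+6=1+6=7
L[15]='y': occ=4, LF[15]=C('y')+4=8+4=12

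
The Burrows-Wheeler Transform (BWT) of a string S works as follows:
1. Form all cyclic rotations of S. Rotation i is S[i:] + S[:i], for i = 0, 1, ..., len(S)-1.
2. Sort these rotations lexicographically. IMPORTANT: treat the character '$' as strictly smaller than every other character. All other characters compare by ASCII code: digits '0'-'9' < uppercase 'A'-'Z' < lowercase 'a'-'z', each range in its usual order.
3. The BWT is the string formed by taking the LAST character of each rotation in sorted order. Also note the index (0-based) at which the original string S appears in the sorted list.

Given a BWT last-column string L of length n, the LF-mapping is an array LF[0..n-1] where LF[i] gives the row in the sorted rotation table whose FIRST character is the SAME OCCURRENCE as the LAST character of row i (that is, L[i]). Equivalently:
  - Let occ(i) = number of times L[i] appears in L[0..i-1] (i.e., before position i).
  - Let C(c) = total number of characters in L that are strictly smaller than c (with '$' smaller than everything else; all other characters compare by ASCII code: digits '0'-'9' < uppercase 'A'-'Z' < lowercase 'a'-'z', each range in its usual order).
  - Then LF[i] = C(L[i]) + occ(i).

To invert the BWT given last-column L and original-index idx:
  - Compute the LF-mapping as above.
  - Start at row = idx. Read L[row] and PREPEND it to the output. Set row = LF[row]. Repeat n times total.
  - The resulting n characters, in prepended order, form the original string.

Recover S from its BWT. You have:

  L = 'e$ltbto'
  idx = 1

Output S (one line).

LF mapping: 2 0 3 5 1 6 4
Walk LF starting at row 1, prepending L[row]:
  step 1: row=1, L[1]='$', prepend. Next row=LF[1]=0
  step 2: row=0, L[0]='e', prepend. Next row=LF[0]=2
  step 3: row=2, L[2]='l', prepend. Next row=LF[2]=3
  step 4: row=3, L[3]='t', prepend. Next row=LF[3]=5
  step 5: row=5, L[5]='t', prepend. Next row=LF[5]=6
  step 6: row=6, L[6]='o', prepend. Next row=LF[6]=4
  step 7: row=4, L[4]='b', prepend. Next row=LF[4]=1
Reversed output: bottle$

Answer: bottle$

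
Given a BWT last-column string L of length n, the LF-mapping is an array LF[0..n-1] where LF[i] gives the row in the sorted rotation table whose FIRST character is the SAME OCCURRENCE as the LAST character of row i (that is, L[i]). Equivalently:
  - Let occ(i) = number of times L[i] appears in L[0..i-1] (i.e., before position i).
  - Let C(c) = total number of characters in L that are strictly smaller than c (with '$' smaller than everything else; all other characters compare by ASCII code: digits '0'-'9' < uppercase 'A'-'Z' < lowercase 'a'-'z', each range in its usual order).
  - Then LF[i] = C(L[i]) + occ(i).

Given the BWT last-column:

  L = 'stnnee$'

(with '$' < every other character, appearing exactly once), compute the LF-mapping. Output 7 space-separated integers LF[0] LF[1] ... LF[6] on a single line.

Answer: 5 6 3 4 1 2 0

Derivation:
Char counts: '$':1, 'e':2, 'n':2, 's':1, 't':1
C (first-col start): C('$')=0, C('e')=1, C('n')=3, C('s')=5, C('t')=6
L[0]='s': occ=0, LF[0]=C('s')+0=5+0=5
L[1]='t': occ=0, LF[1]=C('t')+0=6+0=6
L[2]='n': occ=0, LF[2]=C('n')+0=3+0=3
L[3]='n': occ=1, LF[3]=C('n')+1=3+1=4
L[4]='e': occ=0, LF[4]=C('e')+0=1+0=1
L[5]='e': occ=1, LF[5]=C('e')+1=1+1=2
L[6]='$': occ=0, LF[6]=C('$')+0=0+0=0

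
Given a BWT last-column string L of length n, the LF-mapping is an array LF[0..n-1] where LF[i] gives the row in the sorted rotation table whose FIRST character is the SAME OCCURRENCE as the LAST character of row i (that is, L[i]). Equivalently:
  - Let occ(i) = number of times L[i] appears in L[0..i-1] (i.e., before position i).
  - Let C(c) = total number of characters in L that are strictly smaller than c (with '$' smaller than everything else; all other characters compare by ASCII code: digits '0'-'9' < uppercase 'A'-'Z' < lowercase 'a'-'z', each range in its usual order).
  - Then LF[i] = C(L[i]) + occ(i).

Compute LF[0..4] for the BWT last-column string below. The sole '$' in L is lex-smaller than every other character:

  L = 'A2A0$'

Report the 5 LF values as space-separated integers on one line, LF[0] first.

Answer: 3 2 4 1 0

Derivation:
Char counts: '$':1, '0':1, '2':1, 'A':2
C (first-col start): C('$')=0, C('0')=1, C('2')=2, C('A')=3
L[0]='A': occ=0, LF[0]=C('A')+0=3+0=3
L[1]='2': occ=0, LF[1]=C('2')+0=2+0=2
L[2]='A': occ=1, LF[2]=C('A')+1=3+1=4
L[3]='0': occ=0, LF[3]=C('0')+0=1+0=1
L[4]='$': occ=0, LF[4]=C('$')+0=0+0=0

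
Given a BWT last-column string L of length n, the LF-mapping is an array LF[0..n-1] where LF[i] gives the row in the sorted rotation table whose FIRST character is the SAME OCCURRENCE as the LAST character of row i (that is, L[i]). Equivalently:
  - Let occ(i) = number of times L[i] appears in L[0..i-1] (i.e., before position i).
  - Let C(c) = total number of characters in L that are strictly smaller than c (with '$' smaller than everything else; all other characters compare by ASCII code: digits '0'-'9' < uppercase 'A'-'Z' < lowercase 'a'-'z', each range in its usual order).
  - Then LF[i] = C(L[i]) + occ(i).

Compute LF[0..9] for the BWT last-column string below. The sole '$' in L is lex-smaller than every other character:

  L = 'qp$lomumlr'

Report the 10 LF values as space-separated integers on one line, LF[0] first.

Char counts: '$':1, 'l':2, 'm':2, 'o':1, 'p':1, 'q':1, 'r':1, 'u':1
C (first-col start): C('$')=0, C('l')=1, C('m')=3, C('o')=5, C('p')=6, C('q')=7, C('r')=8, C('u')=9
L[0]='q': occ=0, LF[0]=C('q')+0=7+0=7
L[1]='p': occ=0, LF[1]=C('p')+0=6+0=6
L[2]='$': occ=0, LF[2]=C('$')+0=0+0=0
L[3]='l': occ=0, LF[3]=C('l')+0=1+0=1
L[4]='o': occ=0, LF[4]=C('o')+0=5+0=5
L[5]='m': occ=0, LF[5]=C('m')+0=3+0=3
L[6]='u': occ=0, LF[6]=C('u')+0=9+0=9
L[7]='m': occ=1, LF[7]=C('m')+1=3+1=4
L[8]='l': occ=1, LF[8]=C('l')+1=1+1=2
L[9]='r': occ=0, LF[9]=C('r')+0=8+0=8

Answer: 7 6 0 1 5 3 9 4 2 8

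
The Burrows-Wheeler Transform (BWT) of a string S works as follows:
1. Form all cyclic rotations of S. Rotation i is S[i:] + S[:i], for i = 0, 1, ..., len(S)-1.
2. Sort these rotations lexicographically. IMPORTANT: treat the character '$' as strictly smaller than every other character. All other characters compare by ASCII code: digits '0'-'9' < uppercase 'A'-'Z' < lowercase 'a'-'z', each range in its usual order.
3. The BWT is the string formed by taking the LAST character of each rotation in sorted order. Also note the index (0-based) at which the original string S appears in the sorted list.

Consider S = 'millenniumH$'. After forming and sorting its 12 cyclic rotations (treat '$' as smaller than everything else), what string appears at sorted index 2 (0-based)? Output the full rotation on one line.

Answer: enniumH$mill

Derivation:
All 12 rotations (rotation i = S[i:]+S[:i]):
  rot[0] = millenniumH$
  rot[1] = illenniumH$m
  rot[2] = llenniumH$mi
  rot[3] = lenniumH$mil
  rot[4] = enniumH$mill
  rot[5] = nniumH$mille
  rot[6] = niumH$millen
  rot[7] = iumH$millenn
  rot[8] = umH$millenni
  rot[9] = mH$millenniu
  rot[10] = H$millennium
  rot[11] = $millenniumH
Sorted (with $ < everything):
  sorted[0] = $millenniumH
  sorted[1] = H$millennium
  sorted[2] = enniumH$mill
  sorted[3] = illenniumH$m
  sorted[4] = iumH$millenn
  sorted[5] = lenniumH$mil
  sorted[6] = llenniumH$mi
  sorted[7] = mH$millenniu
  sorted[8] = millenniumH$
  sorted[9] = niumH$millen
  sorted[10] = nniumH$mille
  sorted[11] = umH$millenni
sorted[2] = enniumH$mill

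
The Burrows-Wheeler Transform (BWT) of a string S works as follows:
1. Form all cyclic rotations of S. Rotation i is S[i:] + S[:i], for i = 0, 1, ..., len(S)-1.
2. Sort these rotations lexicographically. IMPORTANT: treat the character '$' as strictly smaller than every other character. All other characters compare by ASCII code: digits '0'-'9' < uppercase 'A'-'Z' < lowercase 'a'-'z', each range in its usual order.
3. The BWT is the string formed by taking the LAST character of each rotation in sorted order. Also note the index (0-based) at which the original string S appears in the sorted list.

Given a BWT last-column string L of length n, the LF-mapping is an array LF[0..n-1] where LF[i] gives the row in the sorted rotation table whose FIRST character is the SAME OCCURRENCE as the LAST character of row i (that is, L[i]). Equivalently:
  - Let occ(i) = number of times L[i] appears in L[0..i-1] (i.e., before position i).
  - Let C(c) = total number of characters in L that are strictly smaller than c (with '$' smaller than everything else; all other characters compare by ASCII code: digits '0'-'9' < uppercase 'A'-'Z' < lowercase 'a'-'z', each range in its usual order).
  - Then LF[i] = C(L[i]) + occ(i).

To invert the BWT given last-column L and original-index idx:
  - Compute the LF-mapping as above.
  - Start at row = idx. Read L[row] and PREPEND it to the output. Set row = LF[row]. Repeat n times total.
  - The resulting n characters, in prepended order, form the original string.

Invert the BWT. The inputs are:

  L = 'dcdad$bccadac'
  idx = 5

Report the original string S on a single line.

Answer: caadbcccddad$

Derivation:
LF mapping: 9 5 10 1 11 0 4 6 7 2 12 3 8
Walk LF starting at row 5, prepending L[row]:
  step 1: row=5, L[5]='$', prepend. Next row=LF[5]=0
  step 2: row=0, L[0]='d', prepend. Next row=LF[0]=9
  step 3: row=9, L[9]='a', prepend. Next row=LF[9]=2
  step 4: row=2, L[2]='d', prepend. Next row=LF[2]=10
  step 5: row=10, L[10]='d', prepend. Next row=LF[10]=12
  step 6: row=12, L[12]='c', prepend. Next row=LF[12]=8
  step 7: row=8, L[8]='c', prepend. Next row=LF[8]=7
  step 8: row=7, L[7]='c', prepend. Next row=LF[7]=6
  step 9: row=6, L[6]='b', prepend. Next row=LF[6]=4
  step 10: row=4, L[4]='d', prepend. Next row=LF[4]=11
  step 11: row=11, L[11]='a', prepend. Next row=LF[11]=3
  step 12: row=3, L[3]='a', prepend. Next row=LF[3]=1
  step 13: row=1, L[1]='c', prepend. Next row=LF[1]=5
Reversed output: caadbcccddad$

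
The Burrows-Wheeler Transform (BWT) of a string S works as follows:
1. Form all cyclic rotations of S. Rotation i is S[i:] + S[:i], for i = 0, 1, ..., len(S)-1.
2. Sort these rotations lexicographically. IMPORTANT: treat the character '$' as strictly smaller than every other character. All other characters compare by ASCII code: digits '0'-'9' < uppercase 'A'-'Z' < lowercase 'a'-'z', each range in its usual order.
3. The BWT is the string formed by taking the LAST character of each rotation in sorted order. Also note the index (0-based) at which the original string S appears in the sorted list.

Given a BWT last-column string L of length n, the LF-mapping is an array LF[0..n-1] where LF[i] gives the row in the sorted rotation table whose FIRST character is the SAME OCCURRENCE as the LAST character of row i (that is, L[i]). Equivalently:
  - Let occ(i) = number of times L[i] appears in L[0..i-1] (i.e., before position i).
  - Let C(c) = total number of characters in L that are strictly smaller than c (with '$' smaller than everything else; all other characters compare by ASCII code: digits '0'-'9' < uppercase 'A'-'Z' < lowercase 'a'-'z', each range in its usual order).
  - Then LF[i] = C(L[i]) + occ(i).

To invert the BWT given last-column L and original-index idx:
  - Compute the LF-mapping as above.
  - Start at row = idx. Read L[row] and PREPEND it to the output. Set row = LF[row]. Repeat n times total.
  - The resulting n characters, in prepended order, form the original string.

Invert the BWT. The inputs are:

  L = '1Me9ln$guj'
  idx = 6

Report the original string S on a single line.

LF mapping: 1 3 4 2 7 8 0 5 9 6
Walk LF starting at row 6, prepending L[row]:
  step 1: row=6, L[6]='$', prepend. Next row=LF[6]=0
  step 2: row=0, L[0]='1', prepend. Next row=LF[0]=1
  step 3: row=1, L[1]='M', prepend. Next row=LF[1]=3
  step 4: row=3, L[3]='9', prepend. Next row=LF[3]=2
  step 5: row=2, L[2]='e', prepend. Next row=LF[2]=4
  step 6: row=4, L[4]='l', prepend. Next row=LF[4]=7
  step 7: row=7, L[7]='g', prepend. Next row=LF[7]=5
  step 8: row=5, L[5]='n', prepend. Next row=LF[5]=8
  step 9: row=8, L[8]='u', prepend. Next row=LF[8]=9
  step 10: row=9, L[9]='j', prepend. Next row=LF[9]=6
Reversed output: jungle9M1$

Answer: jungle9M1$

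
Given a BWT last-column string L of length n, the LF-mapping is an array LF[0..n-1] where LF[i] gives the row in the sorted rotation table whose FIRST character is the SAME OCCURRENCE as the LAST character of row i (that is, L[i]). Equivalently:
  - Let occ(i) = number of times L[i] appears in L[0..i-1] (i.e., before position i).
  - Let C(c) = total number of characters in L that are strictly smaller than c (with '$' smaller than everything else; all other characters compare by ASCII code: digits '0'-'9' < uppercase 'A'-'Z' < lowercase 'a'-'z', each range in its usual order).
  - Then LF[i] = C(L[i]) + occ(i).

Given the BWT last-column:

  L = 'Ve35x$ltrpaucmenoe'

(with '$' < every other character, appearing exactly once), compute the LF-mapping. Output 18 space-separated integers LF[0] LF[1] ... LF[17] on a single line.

Answer: 3 6 1 2 17 0 9 15 14 13 4 16 5 10 7 11 12 8

Derivation:
Char counts: '$':1, '3':1, '5':1, 'V':1, 'a':1, 'c':1, 'e':3, 'l':1, 'm':1, 'n':1, 'o':1, 'p':1, 'r':1, 't':1, 'u':1, 'x':1
C (first-col start): C('$')=0, C('3')=1, C('5')=2, C('V')=3, C('a')=4, C('c')=5, C('e')=6, C('l')=9, C('m')=10, C('n')=11, C('o')=12, C('p')=13, C('r')=14, C('t')=15, C('u')=16, C('x')=17
L[0]='V': occ=0, LF[0]=C('V')+0=3+0=3
L[1]='e': occ=0, LF[1]=C('e')+0=6+0=6
L[2]='3': occ=0, LF[2]=C('3')+0=1+0=1
L[3]='5': occ=0, LF[3]=C('5')+0=2+0=2
L[4]='x': occ=0, LF[4]=C('x')+0=17+0=17
L[5]='$': occ=0, LF[5]=C('$')+0=0+0=0
L[6]='l': occ=0, LF[6]=C('l')+0=9+0=9
L[7]='t': occ=0, LF[7]=C('t')+0=15+0=15
L[8]='r': occ=0, LF[8]=C('r')+0=14+0=14
L[9]='p': occ=0, LF[9]=C('p')+0=13+0=13
L[10]='a': occ=0, LF[10]=C('a')+0=4+0=4
L[11]='u': occ=0, LF[11]=C('u')+0=16+0=16
L[12]='c': occ=0, LF[12]=C('c')+0=5+0=5
L[13]='m': occ=0, LF[13]=C('m')+0=10+0=10
L[14]='e': occ=1, LF[14]=C('e')+1=6+1=7
L[15]='n': occ=0, LF[15]=C('n')+0=11+0=11
L[16]='o': occ=0, LF[16]=C('o')+0=12+0=12
L[17]='e': occ=2, LF[17]=C('e')+2=6+2=8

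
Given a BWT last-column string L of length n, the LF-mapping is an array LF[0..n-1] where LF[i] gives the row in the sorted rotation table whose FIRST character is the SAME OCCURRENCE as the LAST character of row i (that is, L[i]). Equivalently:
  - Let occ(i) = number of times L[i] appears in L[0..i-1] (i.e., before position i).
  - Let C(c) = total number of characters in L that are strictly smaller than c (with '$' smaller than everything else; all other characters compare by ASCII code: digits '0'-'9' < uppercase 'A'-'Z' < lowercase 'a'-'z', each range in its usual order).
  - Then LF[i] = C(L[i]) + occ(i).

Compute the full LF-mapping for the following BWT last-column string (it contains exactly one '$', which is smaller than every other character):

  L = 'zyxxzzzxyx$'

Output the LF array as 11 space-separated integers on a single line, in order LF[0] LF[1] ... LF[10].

Char counts: '$':1, 'x':4, 'y':2, 'z':4
C (first-col start): C('$')=0, C('x')=1, C('y')=5, C('z')=7
L[0]='z': occ=0, LF[0]=C('z')+0=7+0=7
L[1]='y': occ=0, LF[1]=C('y')+0=5+0=5
L[2]='x': occ=0, LF[2]=C('x')+0=1+0=1
L[3]='x': occ=1, LF[3]=C('x')+1=1+1=2
L[4]='z': occ=1, LF[4]=C('z')+1=7+1=8
L[5]='z': occ=2, LF[5]=C('z')+2=7+2=9
L[6]='z': occ=3, LF[6]=C('z')+3=7+3=10
L[7]='x': occ=2, LF[7]=C('x')+2=1+2=3
L[8]='y': occ=1, LF[8]=C('y')+1=5+1=6
L[9]='x': occ=3, LF[9]=C('x')+3=1+3=4
L[10]='$': occ=0, LF[10]=C('$')+0=0+0=0

Answer: 7 5 1 2 8 9 10 3 6 4 0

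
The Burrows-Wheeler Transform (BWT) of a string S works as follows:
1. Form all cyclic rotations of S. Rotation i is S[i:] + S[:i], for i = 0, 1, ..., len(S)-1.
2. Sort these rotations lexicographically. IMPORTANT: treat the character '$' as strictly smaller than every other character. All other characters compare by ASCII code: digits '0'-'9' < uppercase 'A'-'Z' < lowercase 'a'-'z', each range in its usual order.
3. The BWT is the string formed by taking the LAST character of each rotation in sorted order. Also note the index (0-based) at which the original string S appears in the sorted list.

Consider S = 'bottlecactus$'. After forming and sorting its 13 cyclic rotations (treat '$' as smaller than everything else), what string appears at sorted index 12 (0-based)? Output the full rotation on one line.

Answer: us$bottlecact

Derivation:
All 13 rotations (rotation i = S[i:]+S[:i]):
  rot[0] = bottlecactus$
  rot[1] = ottlecactus$b
  rot[2] = ttlecactus$bo
  rot[3] = tlecactus$bot
  rot[4] = lecactus$bott
  rot[5] = ecactus$bottl
  rot[6] = cactus$bottle
  rot[7] = actus$bottlec
  rot[8] = ctus$bottleca
  rot[9] = tus$bottlecac
  rot[10] = us$bottlecact
  rot[11] = s$bottlecactu
  rot[12] = $bottlecactus
Sorted (with $ < everything):
  sorted[0] = $bottlecactus
  sorted[1] = actus$bottlec
  sorted[2] = bottlecactus$
  sorted[3] = cactus$bottle
  sorted[4] = ctus$bottleca
  sorted[5] = ecactus$bottl
  sorted[6] = lecactus$bott
  sorted[7] = ottlecactus$b
  sorted[8] = s$bottlecactu
  sorted[9] = tlecactus$bot
  sorted[10] = ttlecactus$bo
  sorted[11] = tus$bottlecac
  sorted[12] = us$bottlecact
sorted[12] = us$bottlecact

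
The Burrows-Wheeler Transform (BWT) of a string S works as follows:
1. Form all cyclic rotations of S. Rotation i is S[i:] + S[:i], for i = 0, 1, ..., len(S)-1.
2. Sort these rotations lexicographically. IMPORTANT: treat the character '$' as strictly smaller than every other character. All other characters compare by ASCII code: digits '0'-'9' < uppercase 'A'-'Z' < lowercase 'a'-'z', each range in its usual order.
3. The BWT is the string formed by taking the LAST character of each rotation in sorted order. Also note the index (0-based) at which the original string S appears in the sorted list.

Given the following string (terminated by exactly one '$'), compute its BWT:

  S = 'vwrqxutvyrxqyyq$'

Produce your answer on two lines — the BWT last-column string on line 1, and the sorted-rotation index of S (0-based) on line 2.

All 16 rotations (rotation i = S[i:]+S[:i]):
  rot[0] = vwrqxutvyrxqyyq$
  rot[1] = wrqxutvyrxqyyq$v
  rot[2] = rqxutvyrxqyyq$vw
  rot[3] = qxutvyrxqyyq$vwr
  rot[4] = xutvyrxqyyq$vwrq
  rot[5] = utvyrxqyyq$vwrqx
  rot[6] = tvyrxqyyq$vwrqxu
  rot[7] = vyrxqyyq$vwrqxut
  rot[8] = yrxqyyq$vwrqxutv
  rot[9] = rxqyyq$vwrqxutvy
  rot[10] = xqyyq$vwrqxutvyr
  rot[11] = qyyq$vwrqxutvyrx
  rot[12] = yyq$vwrqxutvyrxq
  rot[13] = yq$vwrqxutvyrxqy
  rot[14] = q$vwrqxutvyrxqyy
  rot[15] = $vwrqxutvyrxqyyq
Sorted (with $ < everything):
  sorted[0] = $vwrqxutvyrxqyyq  (last char: 'q')
  sorted[1] = q$vwrqxutvyrxqyy  (last char: 'y')
  sorted[2] = qxutvyrxqyyq$vwr  (last char: 'r')
  sorted[3] = qyyq$vwrqxutvyrx  (last char: 'x')
  sorted[4] = rqxutvyrxqyyq$vw  (last char: 'w')
  sorted[5] = rxqyyq$vwrqxutvy  (last char: 'y')
  sorted[6] = tvyrxqyyq$vwrqxu  (last char: 'u')
  sorted[7] = utvyrxqyyq$vwrqx  (last char: 'x')
  sorted[8] = vwrqxutvyrxqyyq$  (last char: '$')
  sorted[9] = vyrxqyyq$vwrqxut  (last char: 't')
  sorted[10] = wrqxutvyrxqyyq$v  (last char: 'v')
  sorted[11] = xqyyq$vwrqxutvyr  (last char: 'r')
  sorted[12] = xutvyrxqyyq$vwrq  (last char: 'q')
  sorted[13] = yq$vwrqxutvyrxqy  (last char: 'y')
  sorted[14] = yrxqyyq$vwrqxutv  (last char: 'v')
  sorted[15] = yyq$vwrqxutvyrxq  (last char: 'q')
Last column: qyrxwyux$tvrqyvq
Original string S is at sorted index 8

Answer: qyrxwyux$tvrqyvq
8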